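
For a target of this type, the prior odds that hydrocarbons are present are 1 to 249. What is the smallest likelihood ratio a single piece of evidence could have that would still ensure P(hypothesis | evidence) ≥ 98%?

12201

Prior odds = 1/249.
Target odds = 0.98/0.02 = 49.
Required Bayes factor = 49 ÷ (1/249) = 12201.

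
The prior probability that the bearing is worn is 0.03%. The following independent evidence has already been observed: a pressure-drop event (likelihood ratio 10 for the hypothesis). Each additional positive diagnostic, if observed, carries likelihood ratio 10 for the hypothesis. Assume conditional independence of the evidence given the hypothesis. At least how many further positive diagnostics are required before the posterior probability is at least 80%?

4

Prior odds = 0.0003/0.9997 = 3/9997.
Bayes factor of the evidence already in hand = 10.
Odds after that evidence = (3/9997) × 10 = 30/9997.
Target odds = 0.8/0.2 = 4.
Need 10ⁿ ≥ 4 ÷ (30/9997) = 19994/15.
10³ = 1000 falls short of 19994/15 but 10⁴ = 10000 reaches it, so n = 4.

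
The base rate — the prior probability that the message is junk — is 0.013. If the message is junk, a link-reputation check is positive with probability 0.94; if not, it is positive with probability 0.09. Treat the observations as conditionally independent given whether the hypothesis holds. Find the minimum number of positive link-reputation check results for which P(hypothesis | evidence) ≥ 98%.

4

Prior odds: 0.013 ÷ 0.987 = 13/987.
Likelihood ratio of a positive = 0.94/0.09 = 94/9.
Target odds: 0.98 ÷ 0.02 = 49.
Require (94/9)ⁿ ≥ 49 ÷ (13/987) = 48363/13.
(94/9)³ = 830584/729 falls short of 48363/13 but (94/9)⁴ = 78074896/6561 reaches it, so n = 4.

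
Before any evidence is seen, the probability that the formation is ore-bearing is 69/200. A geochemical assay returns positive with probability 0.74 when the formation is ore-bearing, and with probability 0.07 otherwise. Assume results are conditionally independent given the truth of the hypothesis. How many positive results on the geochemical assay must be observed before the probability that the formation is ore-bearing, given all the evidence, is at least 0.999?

4

Prior odds: 0.345 ÷ 0.655 = 69/131.
Likelihood ratio of a positive result = 0.74/0.07 = 74/7.
Target posterior odds = 0.999/0.001 = 999.
Require (74/7)ⁿ ≥ 999 ÷ (69/131) = 43623/23.
(74/7)³ = 405224/343 falls short of 43623/23 but (74/7)⁴ = 29986576/2401 reaches it, so n = 4.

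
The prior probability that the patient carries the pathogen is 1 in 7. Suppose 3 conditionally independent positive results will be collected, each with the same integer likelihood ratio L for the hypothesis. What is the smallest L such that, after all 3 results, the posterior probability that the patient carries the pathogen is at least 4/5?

3

Prior odds = (1/7)/(6/7) = 1/6.
Target odds = 0.8/0.2 = 4.
Need L³ ≥ 4 ÷ (1/6) = 24.
2³ = 8 < 24 ≤ 27 = 3³, so L = 3.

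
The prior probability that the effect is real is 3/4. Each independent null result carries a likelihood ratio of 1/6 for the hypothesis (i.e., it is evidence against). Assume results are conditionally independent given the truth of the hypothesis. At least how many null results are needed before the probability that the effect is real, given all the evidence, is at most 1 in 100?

Prior odds = 0.75/0.25 = 3.
Likelihood ratio per null result = 1/6.
Target posterior odds = 0.01/0.99 = 1/99.
Need 3 × (1/6)ⁿ ≤ 1/99, i.e. (1/6)ⁿ ≤ 1/297.
(1/6)³ = 1/216 is still above 1/297 but (1/6)⁴ = 1/1296 is at or below it, so n = 4.

4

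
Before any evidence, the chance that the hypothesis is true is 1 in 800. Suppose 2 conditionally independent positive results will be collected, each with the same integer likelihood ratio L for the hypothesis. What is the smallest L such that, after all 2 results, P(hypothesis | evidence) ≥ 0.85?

Prior odds = 0.00125/0.99875 = 1/799.
Target odds = 0.85/0.15 = 17/3.
Need L² ≥ 17/3 ÷ (1/799) = 13583/3.
67² = 4489 < 13583/3 ≤ 4624 = 68², so L = 68.

68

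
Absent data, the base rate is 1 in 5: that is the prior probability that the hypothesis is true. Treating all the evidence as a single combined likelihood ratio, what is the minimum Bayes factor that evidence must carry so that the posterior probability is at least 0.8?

Prior odds = 0.2/0.8 = 0.25.
Target odds = 0.8/0.2 = 4.
Required Bayes factor = 4 ÷ 0.25 = 16.

16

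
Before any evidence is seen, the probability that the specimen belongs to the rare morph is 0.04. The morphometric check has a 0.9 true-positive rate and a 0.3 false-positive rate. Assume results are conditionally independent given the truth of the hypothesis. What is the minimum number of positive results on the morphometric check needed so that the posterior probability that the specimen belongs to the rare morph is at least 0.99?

Prior odds = 0.04/0.96 = 1/24.
Likelihood ratio of a positive result = 0.9/0.3 = 3.
Target posterior odds = 0.99/0.01 = 99.
Need (1/24) × 3ⁿ ≥ 99, i.e. 3ⁿ ≥ 2376.
3⁷ = 2187 falls short of 2376 but 3⁸ = 6561 reaches it, so n = 8.

8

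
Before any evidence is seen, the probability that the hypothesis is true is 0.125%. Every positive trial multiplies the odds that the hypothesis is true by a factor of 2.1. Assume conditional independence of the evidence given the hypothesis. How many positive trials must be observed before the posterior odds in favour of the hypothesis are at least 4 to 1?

Prior odds: 0.00125 ÷ 0.99875 = 1/799.
Likelihood ratio per positive trial = 2.1.
Target odds = 4.
Need (1/799) × 2.1ⁿ ≥ 4, i.e. 2.1ⁿ ≥ 3196.
2.1¹⁰ ≈1667.99 falls short of 3196 but 2.1¹¹ ≈3502.78 reaches it, so n = 11.

11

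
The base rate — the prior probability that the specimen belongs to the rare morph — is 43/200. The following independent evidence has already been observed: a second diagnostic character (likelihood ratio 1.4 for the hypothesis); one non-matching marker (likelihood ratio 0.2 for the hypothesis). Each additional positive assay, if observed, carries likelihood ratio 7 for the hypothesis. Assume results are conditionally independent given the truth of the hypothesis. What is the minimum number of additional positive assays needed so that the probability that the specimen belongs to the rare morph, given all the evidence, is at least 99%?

4

Prior odds = 0.215/0.785 = 43/157.
Combined Bayes factor of the evidence already in hand = 1.4 × 0.2 = 0.28.
Odds after that evidence = (43/157) × 0.28 = 301/3925.
Target odds = 0.99/0.01 = 99.
Need 7ⁿ ≥ 99 ÷ (301/3925) = 388575/301.
7³ = 343 falls short of 388575/301 but 7⁴ = 2401 reaches it, so n = 4.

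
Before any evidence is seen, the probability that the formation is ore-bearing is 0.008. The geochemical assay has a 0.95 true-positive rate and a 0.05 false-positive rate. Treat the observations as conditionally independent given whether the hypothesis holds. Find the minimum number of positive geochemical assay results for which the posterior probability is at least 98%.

3

Prior odds = 0.008/0.992 = 1/124.
Likelihood ratio of a positive result = 0.95/0.05 = 19.
Target posterior odds = 0.98/0.02 = 49.
Need (1/124) × 19ⁿ ≥ 49, i.e. 19ⁿ ≥ 6076.
19² = 361 falls short of 6076 but 19³ = 6859 reaches it, so n = 3.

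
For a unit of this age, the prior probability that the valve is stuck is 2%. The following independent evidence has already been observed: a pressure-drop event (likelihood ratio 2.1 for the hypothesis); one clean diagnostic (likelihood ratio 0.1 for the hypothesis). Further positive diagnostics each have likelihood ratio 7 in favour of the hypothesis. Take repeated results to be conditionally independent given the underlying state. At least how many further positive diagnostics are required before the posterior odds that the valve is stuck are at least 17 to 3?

Prior odds = 0.02/0.98 = 1/49.
Combined Bayes factor of the evidence already in hand = 2.1 × 0.1 = 0.21.
Odds after that evidence = (1/49) × 0.21 = 3/700.
Target odds = 17/3.
Need 7ⁿ ≥ 17/3 ÷ (3/700) = 11900/9.
7³ = 343 falls short of 11900/9 but 7⁴ = 2401 reaches it, so n = 4.

4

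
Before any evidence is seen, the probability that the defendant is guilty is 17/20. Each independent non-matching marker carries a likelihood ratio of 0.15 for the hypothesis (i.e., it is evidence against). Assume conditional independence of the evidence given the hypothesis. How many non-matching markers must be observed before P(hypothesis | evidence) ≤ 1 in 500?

Prior odds: 0.85 ÷ 0.15 = 17/3.
Likelihood ratio per non-matching marker = 0.15.
Target odds: 0.002 ÷ 0.998 = 1/499.
Need (17/3) × 0.15ⁿ ≤ 1/499, i.e. 0.15ⁿ ≤ 3/8483.
0.15⁴ = 81/160000 is still above 3/8483 but 0.15⁵ = 243/3200000 is at or below it, so n = 5.

5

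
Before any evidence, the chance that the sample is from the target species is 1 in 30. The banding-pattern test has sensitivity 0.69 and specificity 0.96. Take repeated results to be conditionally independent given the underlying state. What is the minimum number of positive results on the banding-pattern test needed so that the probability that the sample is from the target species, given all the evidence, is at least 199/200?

Prior odds: (1/30) ÷ (29/30) = 1/29.
False-positive rate = 1 − 0.96 = 0.04; likelihood ratio of a positive = 0.69/0.04 = 17.25.
Target posterior odds = 0.995/0.005 = 199.
Require 17.25ⁿ ≥ 199 ÷ (1/29) = 5771.
17.25³ = 5132.953125 falls short of 5771 but 17.25⁴ = 22667121/256 reaches it, so n = 4.

4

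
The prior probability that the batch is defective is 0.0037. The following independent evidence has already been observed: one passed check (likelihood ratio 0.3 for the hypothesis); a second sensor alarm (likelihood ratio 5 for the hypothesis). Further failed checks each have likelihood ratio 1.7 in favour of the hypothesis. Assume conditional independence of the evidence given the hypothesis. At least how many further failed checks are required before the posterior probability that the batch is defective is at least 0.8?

Prior odds = 0.0037/0.9963 = 37/9963.
Combined Bayes factor of the evidence already in hand = 0.3 × 5 = 1.5.
Odds after that evidence = (37/9963) × 1.5 = 37/6642.
Target odds = 0.8/0.2 = 4.
Need 1.7ⁿ ≥ 4 ÷ (37/6642) = 26568/37.
1.7¹² ≈582.622 falls short of 26568/37 but 1.7¹³ ≈990.458 reaches it, so n = 13.

13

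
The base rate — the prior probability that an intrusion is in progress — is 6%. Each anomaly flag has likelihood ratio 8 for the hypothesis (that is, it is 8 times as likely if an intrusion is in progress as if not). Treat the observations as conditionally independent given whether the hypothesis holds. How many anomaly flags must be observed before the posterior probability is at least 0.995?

Prior odds = 0.06/0.94 = 3/47.
Likelihood ratio per anomaly flag = 8.
Target posterior odds = 0.995/0.005 = 199.
Require 8ⁿ ≥ 199 ÷ (3/47) = 9353/3.
8³ = 512 falls short of 9353/3 but 8⁴ = 4096 reaches it, so n = 4.

4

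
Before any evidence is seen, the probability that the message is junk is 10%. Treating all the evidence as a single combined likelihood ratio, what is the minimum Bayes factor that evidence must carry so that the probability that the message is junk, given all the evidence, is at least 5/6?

45

Prior odds = 0.1/0.9 = 1/9.
Target odds = (5/6)/(1/6) = 5.
Required Bayes factor = 5 ÷ (1/9) = 45.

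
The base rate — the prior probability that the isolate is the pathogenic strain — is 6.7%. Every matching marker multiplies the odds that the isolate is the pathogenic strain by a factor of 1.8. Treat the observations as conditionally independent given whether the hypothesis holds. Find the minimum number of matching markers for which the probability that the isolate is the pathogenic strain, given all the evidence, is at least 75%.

7

Prior odds = 0.067/0.933 = 67/933.
Likelihood ratio per matching marker = 1.8.
Target odds: 0.75 ÷ 0.25 = 3.
Require 1.8ⁿ ≥ 3 ÷ (67/933) = 2799/67.
1.8⁶ = 531441/15625 falls short of 2799/67 but 1.8⁷ = 4782969/78125 reaches it, so n = 7.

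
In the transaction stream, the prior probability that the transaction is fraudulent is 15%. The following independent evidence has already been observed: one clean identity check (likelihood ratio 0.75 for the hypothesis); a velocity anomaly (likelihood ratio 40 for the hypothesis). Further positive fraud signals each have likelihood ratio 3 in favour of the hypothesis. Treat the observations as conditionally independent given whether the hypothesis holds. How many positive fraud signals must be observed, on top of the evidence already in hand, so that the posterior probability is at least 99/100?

3

Prior odds = 0.15/0.85 = 3/17.
Combined Bayes factor of the evidence already in hand = 0.75 × 40 = 30.
Odds after that evidence = (3/17) × 30 = 90/17.
Target odds = 0.99/0.01 = 99.
Need 3ⁿ ≥ 99 ÷ (90/17) = 18.7.
3² = 9 falls short of 18.7 but 3³ = 27 reaches it, so n = 3.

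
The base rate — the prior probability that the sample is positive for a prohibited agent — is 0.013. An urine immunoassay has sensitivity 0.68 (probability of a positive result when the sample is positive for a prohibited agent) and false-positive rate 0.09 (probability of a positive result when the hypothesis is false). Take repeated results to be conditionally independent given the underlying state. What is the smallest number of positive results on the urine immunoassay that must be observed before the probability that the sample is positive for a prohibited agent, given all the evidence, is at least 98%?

Prior odds: 0.013 ÷ 0.987 = 13/987.
Likelihood ratio of a positive result = 0.68/0.09 = 68/9.
Target posterior odds = 0.98/0.02 = 49.
Require (68/9)ⁿ ≥ 49 ÷ (13/987) = 48363/13.
(68/9)⁴ = 21381376/6561 falls short of 48363/13 but (68/9)⁵ ≈24622.5 reaches it, so n = 5.

5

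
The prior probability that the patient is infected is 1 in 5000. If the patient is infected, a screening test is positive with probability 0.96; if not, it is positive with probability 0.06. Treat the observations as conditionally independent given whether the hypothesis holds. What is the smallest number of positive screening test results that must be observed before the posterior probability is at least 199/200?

Prior odds: 0.0002 ÷ 0.9998 = 1/4999.
Likelihood ratio of a positive = 0.96/0.06 = 16.
Target odds: 0.995 ÷ 0.005 = 199.
Require 16ⁿ ≥ 199 ÷ (1/4999) = 994801.
16⁴ = 65536 falls short of 994801 but 16⁵ = 1048576 reaches it, so n = 5.

5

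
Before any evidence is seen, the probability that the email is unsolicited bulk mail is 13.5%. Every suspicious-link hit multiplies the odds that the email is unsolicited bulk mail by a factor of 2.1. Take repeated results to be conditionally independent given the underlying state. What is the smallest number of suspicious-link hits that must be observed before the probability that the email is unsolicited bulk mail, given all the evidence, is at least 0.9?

6

Prior odds: 0.135 ÷ 0.865 = 27/173.
Likelihood ratio per suspicious-link hit = 2.1.
Target odds: 0.9 ÷ 0.1 = 9.
Need (27/173) × 2.1ⁿ ≥ 9, i.e. 2.1ⁿ ≥ 173/3.
2.1⁵ = 4084101/100000 falls short of 173/3 but 2.1⁶ = 85766121/1000000 reaches it, so n = 6.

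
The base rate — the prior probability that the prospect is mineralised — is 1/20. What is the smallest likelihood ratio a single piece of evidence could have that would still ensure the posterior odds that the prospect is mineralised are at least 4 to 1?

76

Prior odds = 0.05/0.95 = 1/19.
Target odds = 4.
Required Bayes factor = 4 ÷ (1/19) = 76.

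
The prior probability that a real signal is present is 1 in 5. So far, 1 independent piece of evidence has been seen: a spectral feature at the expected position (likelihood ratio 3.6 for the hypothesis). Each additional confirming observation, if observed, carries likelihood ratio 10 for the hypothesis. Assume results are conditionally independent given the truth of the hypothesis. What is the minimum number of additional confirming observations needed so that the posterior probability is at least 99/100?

Prior odds = 0.2/0.8 = 0.25.
Bayes factor of the evidence already in hand = 3.6.
Odds after that evidence = 0.25 × 3.6 = 0.9.
Target odds = 0.99/0.01 = 99.
Need 10ⁿ ≥ 99 ÷ 0.9 = 110.
10² = 100 falls short of 110 but 10³ = 1000 reaches it, so n = 3.

3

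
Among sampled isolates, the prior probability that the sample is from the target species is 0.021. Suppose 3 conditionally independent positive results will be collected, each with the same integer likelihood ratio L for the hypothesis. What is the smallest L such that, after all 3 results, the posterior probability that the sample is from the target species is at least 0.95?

10

Prior odds = 0.021/0.979 = 21/979.
Target odds = 0.95/0.05 = 19.
Need L³ ≥ 19 ÷ (21/979) = 18601/21.
9³ = 729 < 18601/21 ≤ 1000 = 10³, so L = 10.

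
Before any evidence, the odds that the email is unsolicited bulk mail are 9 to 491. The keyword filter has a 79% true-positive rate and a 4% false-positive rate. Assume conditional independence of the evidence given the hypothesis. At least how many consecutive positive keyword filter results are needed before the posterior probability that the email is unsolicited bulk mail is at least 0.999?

Prior odds = 9/491.
Likelihood ratio of a positive result = 0.79/0.04 = 19.75.
Target odds: 0.999 ÷ 0.001 = 999.
Need (9/491) × 19.75ⁿ ≥ 999, i.e. 19.75ⁿ ≥ 54501.
19.75³ = 7703.734375 falls short of 54501 but 19.75⁴ = 38950081/256 reaches it, so n = 4.

4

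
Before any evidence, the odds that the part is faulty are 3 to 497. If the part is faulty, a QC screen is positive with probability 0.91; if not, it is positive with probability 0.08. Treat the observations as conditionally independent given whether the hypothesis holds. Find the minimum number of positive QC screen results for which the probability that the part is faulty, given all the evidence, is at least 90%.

4

Prior odds = 3/497.
Likelihood ratio of a positive = 0.91/0.08 = 11.375.
Target odds: 0.9 ÷ 0.1 = 9.
Require 11.375ⁿ ≥ 9 ÷ (3/497) = 1491.
11.375³ = 753571/512 falls short of 1491 but 11.375⁴ = 68574961/4096 reaches it, so n = 4.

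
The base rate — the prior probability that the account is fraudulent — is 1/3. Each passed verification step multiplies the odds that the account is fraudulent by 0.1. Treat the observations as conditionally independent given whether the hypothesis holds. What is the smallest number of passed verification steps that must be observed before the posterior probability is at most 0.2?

1

Prior odds: (1/3) ÷ (2/3) = 0.5.
Likelihood ratio per passed verification step = 0.1.
Target posterior odds = 0.2/0.8 = 0.25.
Require 0.1ⁿ ≤ 0.25 ÷ 0.5 = 0.5.
0.1¹ = 0.1, which is already at or below the required 0.5; so n = 1.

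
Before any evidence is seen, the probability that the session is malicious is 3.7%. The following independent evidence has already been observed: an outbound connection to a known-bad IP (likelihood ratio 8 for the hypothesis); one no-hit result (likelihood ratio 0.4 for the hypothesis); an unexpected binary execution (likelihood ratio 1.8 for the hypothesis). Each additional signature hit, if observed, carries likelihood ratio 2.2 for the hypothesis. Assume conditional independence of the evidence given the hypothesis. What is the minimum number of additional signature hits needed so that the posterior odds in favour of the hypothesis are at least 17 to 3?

Prior odds = 0.037/0.963 = 37/963.
Combined Bayes factor of the evidence already in hand = 8 × 0.4 × 1.8 = 5.76.
Odds after that evidence = (37/963) × 5.76 = 592/2675.
Target odds = 17/3.
Need 2.2ⁿ ≥ 17/3 ÷ (592/2675) = 45475/1776.
2.2⁴ = 23.4256 falls short of 45475/1776 but 2.2⁵ = 51.53632 reaches it, so n = 5.

5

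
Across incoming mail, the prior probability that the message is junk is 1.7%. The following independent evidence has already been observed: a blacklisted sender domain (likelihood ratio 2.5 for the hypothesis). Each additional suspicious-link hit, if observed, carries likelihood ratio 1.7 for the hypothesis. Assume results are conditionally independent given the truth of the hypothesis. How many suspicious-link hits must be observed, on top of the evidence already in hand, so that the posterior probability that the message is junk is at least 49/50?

14

Prior odds = 0.017/0.983 = 17/983.
Bayes factor of the evidence already in hand = 2.5.
Odds after that evidence = (17/983) × 2.5 = 85/1966.
Target odds = 0.98/0.02 = 49.
Need 1.7ⁿ ≥ 49 ÷ (85/1966) = 96334/85.
1.7¹³ ≈990.458 falls short of 96334/85 but 1.7¹⁴ ≈1683.78 reaches it, so n = 14.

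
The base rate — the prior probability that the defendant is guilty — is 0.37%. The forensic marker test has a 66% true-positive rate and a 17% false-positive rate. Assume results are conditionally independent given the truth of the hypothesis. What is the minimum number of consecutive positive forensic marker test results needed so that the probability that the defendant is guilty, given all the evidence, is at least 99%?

8

Prior odds = 0.0037/0.9963 = 37/9963.
Likelihood ratio of a positive result = 0.66/0.17 = 66/17.
Target odds: 0.99 ÷ 0.01 = 99.
Require (66/17)ⁿ ≥ 99 ÷ (37/9963) = 986337/37.
(66/17)⁷ ≈13294.3 falls short of 986337/37 but (66/17)⁸ ≈51613.1 reaches it, so n = 8.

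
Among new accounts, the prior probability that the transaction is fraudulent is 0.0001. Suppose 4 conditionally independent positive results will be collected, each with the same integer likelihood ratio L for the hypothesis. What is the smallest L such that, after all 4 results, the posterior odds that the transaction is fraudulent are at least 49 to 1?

27

Prior odds = 0.0001/0.9999 = 1/9999.
Target odds = 49.
Need L⁴ ≥ 49 ÷ (1/9999) = 489951.
26⁴ = 456976 < 489951 ≤ 531441 = 27⁴, so L = 27.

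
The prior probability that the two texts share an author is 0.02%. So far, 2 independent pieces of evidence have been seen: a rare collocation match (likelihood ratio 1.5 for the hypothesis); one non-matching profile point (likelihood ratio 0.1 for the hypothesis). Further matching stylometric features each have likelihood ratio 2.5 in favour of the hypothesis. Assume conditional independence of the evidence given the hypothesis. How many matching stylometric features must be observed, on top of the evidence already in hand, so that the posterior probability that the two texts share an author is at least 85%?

Prior odds = 0.0002/0.9998 = 1/4999.
Combined Bayes factor of the evidence already in hand = 1.5 × 0.1 = 0.15.
Odds after that evidence = (1/4999) × 0.15 = 3/99980.
Target odds = 0.85/0.15 = 17/3.
Need 2.5ⁿ ≥ 17/3 ÷ (3/99980) = 1699660/9.
2.5¹³ ≈149012 falls short of 1699660/9 but 2.5¹⁴ ≈372529 reaches it, so n = 14.

14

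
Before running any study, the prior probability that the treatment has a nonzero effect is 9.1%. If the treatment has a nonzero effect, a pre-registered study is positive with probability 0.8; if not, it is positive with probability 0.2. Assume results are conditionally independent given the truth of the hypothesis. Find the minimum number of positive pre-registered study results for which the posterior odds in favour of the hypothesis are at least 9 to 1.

4

Prior odds: 0.091 ÷ 0.909 = 91/909.
Likelihood ratio of a positive = 0.8/0.2 = 4.
Target odds = 9.
Require 4ⁿ ≥ 9 ÷ (91/909) = 8181/91.
4³ = 64 falls short of 8181/91 but 4⁴ = 256 reaches it, so n = 4.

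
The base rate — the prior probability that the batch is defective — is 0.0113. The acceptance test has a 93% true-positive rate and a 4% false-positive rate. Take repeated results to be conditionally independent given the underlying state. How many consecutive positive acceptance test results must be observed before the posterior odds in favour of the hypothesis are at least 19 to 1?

Prior odds: 0.0113 ÷ 0.9887 = 113/9887.
Likelihood ratio of a positive result = 0.93/0.04 = 23.25.
Target odds = 19.
Require 23.25ⁿ ≥ 19 ÷ (113/9887) = 187853/113.
23.25² = 540.5625 falls short of 187853/113 but 23.25³ = 804357/64 reaches it, so n = 3.

3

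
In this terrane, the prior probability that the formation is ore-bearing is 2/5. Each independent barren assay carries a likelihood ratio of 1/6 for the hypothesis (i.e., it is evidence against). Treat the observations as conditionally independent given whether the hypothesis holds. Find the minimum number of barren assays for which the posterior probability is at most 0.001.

Prior odds: 0.4 ÷ 0.6 = 2/3.
Likelihood ratio per barren assay = 1/6.
Target odds: 0.001 ÷ 0.999 = 1/999.
Require (1/6)ⁿ ≤ 1/999 ÷ (2/3) = 1/666.
(1/6)³ = 1/216 is still above 1/666 but (1/6)⁴ = 1/1296 is at or below it, so n = 4.

4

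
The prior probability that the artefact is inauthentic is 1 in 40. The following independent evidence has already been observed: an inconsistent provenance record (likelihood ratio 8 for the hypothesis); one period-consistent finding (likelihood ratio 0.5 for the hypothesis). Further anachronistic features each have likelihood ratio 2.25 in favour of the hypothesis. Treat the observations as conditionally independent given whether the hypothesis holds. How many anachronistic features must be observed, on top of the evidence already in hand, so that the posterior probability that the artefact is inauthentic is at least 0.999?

12

Prior odds = 0.025/0.975 = 1/39.
Combined Bayes factor of the evidence already in hand = 8 × 0.5 = 4.
Odds after that evidence = (1/39) × 4 = 4/39.
Target odds = 0.999/0.001 = 999.
Need 2.25ⁿ ≥ 999 ÷ (4/39) = 9740.25.
2.25¹¹ ≈7481.83 falls short of 9740.25 but 2.25¹² ≈16834.1 reaches it, so n = 12.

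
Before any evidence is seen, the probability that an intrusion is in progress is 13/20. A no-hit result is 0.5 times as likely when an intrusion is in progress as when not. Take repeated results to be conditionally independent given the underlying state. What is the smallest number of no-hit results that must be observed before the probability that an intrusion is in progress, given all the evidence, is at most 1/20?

Prior odds: 0.65 ÷ 0.35 = 13/7.
Likelihood ratio per no-hit result = 0.5.
Target posterior odds = 0.05/0.95 = 1/19.
Need (13/7) × 0.5ⁿ ≤ 1/19, i.e. 0.5ⁿ ≤ 7/247.
0.5⁵ = 0.03125 is still above 7/247 but 0.5⁶ = 0.015625 is at or below it, so n = 6.

6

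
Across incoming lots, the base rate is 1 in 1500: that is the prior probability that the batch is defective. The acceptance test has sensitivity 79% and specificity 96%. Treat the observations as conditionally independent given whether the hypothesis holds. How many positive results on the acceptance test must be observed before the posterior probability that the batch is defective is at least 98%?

4

Prior odds: (1/1500) ÷ (1499/1500) = 1/1499.
False-positive rate = 1 − 0.96 = 0.04; likelihood ratio of a positive = 0.79/0.04 = 19.75.
Target odds: 0.98 ÷ 0.02 = 49.
Need (1/1499) × 19.75ⁿ ≥ 49, i.e. 19.75ⁿ ≥ 73451.
19.75³ = 7703.734375 falls short of 73451 but 19.75⁴ = 38950081/256 reaches it, so n = 4.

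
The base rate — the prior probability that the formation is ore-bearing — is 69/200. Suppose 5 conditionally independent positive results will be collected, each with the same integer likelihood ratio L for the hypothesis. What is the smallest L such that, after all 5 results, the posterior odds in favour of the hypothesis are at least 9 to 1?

2

Prior odds = 0.345/0.655 = 69/131.
Target odds = 9.
Need L⁵ ≥ 9 ÷ (69/131) = 393/23.
1⁵ = 1 < 393/23 ≤ 32 = 2⁵, so L = 2.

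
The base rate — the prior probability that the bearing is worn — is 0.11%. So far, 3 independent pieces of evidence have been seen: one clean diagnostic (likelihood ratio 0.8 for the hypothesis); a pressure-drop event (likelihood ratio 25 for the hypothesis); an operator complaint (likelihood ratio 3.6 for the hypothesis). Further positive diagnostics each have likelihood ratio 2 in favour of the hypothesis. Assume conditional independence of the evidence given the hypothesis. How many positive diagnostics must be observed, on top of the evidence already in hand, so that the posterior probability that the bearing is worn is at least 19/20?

Prior odds = 0.0011/0.9989 = 11/9989.
Combined Bayes factor of the evidence already in hand = 0.8 × 25 × 3.6 = 72.
Odds after that evidence = (11/9989) × 72 = 792/9989.
Target odds = 0.95/0.05 = 19.
Need 2ⁿ ≥ 19 ÷ (792/9989) = 189791/792.
2⁷ = 128 falls short of 189791/792 but 2⁸ = 256 reaches it, so n = 8.

8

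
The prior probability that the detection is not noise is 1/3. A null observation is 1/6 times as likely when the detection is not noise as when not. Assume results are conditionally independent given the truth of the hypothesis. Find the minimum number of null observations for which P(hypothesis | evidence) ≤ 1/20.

Prior odds: (1/3) ÷ (2/3) = 0.5.
Likelihood ratio per null observation = 1/6.
Target posterior odds = 0.05/0.95 = 1/19.
Require (1/6)ⁿ ≤ 1/19 ÷ 0.5 = 2/19.
(1/6)¹ = 1/6 is still above 2/19 but (1/6)² = 1/36 is at or below it, so n = 2.

2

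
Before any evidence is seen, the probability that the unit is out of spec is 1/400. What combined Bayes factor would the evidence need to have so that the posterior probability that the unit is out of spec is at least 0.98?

Prior odds = 0.0025/0.9975 = 1/399.
Target odds = 0.98/0.02 = 49.
Required Bayes factor = 49 ÷ (1/399) = 19551.

19551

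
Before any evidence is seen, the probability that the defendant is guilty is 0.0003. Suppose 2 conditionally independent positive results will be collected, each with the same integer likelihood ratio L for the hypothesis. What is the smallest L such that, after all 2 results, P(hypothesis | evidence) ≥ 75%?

Prior odds = 0.0003/0.9997 = 3/9997.
Target odds = 0.75/0.25 = 3.
Need L² ≥ 3 ÷ (3/9997) = 9997.
99² = 9801 < 9997 ≤ 10000 = 100², so L = 100.

100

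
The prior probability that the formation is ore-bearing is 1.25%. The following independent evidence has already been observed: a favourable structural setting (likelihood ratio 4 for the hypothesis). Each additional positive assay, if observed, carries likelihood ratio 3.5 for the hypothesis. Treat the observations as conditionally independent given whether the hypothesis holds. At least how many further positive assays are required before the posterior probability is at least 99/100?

Prior odds = 0.0125/0.9875 = 1/79.
Bayes factor of the evidence already in hand = 4.
Odds after that evidence = (1/79) × 4 = 4/79.
Target odds = 0.99/0.01 = 99.
Need 3.5ⁿ ≥ 99 ÷ (4/79) = 1955.25.
3.5⁶ = 1838.265625 falls short of 1955.25 but 3.5⁷ = 823543/128 reaches it, so n = 7.

7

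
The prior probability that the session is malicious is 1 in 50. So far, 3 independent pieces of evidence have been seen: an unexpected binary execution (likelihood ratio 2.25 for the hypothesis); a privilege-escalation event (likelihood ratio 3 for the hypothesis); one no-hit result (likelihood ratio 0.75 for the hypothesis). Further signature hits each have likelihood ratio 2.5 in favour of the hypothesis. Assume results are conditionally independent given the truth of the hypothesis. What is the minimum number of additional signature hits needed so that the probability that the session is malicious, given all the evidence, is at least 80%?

Prior odds = 0.02/0.98 = 1/49.
Combined Bayes factor of the evidence already in hand = 2.25 × 3 × 0.75 = 5.0625.
Odds after that evidence = (1/49) × 5.0625 = 81/784.
Target odds = 0.8/0.2 = 4.
Need 2.5ⁿ ≥ 4 ÷ (81/784) = 3136/81.
2.5³ = 15.625 falls short of 3136/81 but 2.5⁴ = 39.0625 reaches it, so n = 4.

4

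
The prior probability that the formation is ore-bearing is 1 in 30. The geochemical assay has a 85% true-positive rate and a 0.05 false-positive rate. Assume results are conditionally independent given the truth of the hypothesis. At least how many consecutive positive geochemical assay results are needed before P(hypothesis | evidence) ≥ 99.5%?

4

Prior odds: (1/30) ÷ (29/30) = 1/29.
Likelihood ratio of a positive result = 0.85/0.05 = 17.
Target odds: 0.995 ÷ 0.005 = 199.
Require 17ⁿ ≥ 199 ÷ (1/29) = 5771.
17³ = 4913 falls short of 5771 but 17⁴ = 83521 reaches it, so n = 4.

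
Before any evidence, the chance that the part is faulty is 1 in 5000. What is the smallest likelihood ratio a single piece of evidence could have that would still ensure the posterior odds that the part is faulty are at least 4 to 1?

19996

Prior odds = 0.0002/0.9998 = 1/4999.
Target odds = 4.
Required Bayes factor = 4 ÷ (1/4999) = 19996.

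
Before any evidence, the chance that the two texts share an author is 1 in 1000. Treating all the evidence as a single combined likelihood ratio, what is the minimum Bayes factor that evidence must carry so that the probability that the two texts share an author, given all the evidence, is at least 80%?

Prior odds = 0.001/0.999 = 1/999.
Target odds = 0.8/0.2 = 4.
Required Bayes factor = 4 ÷ (1/999) = 3996.

3996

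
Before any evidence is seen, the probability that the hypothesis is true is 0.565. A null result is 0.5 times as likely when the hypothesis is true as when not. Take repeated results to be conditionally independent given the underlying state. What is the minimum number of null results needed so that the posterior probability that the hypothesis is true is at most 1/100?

8

Prior odds: 0.565 ÷ 0.435 = 113/87.
Likelihood ratio per null result = 0.5.
Target odds: 0.01 ÷ 0.99 = 1/99.
Need (113/87) × 0.5ⁿ ≤ 1/99, i.e. 0.5ⁿ ≤ 29/3729.
0.5⁷ = 0.0078125 is still above 29/3729 but 0.5⁸ = 0.00390625 is at or below it, so n = 8.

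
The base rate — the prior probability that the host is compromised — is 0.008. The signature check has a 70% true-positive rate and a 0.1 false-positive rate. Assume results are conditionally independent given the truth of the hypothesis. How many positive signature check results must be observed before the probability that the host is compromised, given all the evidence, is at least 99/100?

Prior odds = 0.008/0.992 = 1/124.
Likelihood ratio of a positive result = 0.7/0.1 = 7.
Target posterior odds = 0.99/0.01 = 99.
Need (1/124) × 7ⁿ ≥ 99, i.e. 7ⁿ ≥ 12276.
7⁴ = 2401 falls short of 12276 but 7⁵ = 16807 reaches it, so n = 5.

5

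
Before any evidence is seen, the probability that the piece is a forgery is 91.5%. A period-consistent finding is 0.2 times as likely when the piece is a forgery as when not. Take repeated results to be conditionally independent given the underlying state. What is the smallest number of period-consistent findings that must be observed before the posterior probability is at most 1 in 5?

Prior odds: 0.915 ÷ 0.085 = 183/17.
Likelihood ratio per period-consistent finding = 0.2.
Target odds: 0.2 ÷ 0.8 = 0.25.
Require 0.2ⁿ ≤ 0.25 ÷ (183/17) = 17/732.
0.2² = 0.04 is still above 17/732 but 0.2³ = 0.008 is at or below it, so n = 3.

3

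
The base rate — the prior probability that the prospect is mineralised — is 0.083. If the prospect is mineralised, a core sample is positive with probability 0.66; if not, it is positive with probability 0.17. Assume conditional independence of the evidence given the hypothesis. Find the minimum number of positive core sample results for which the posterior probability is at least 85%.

4

Prior odds: 0.083 ÷ 0.917 = 83/917.
Likelihood ratio of a positive = 0.66/0.17 = 66/17.
Target odds: 0.85 ÷ 0.15 = 17/3.
Need (83/917) × (66/17)ⁿ ≥ 17/3, i.e. (66/17)ⁿ ≥ 15589/249.
(66/17)³ = 287496/4913 falls short of 15589/249 but (66/17)⁴ = 18974736/83521 reaches it, so n = 4.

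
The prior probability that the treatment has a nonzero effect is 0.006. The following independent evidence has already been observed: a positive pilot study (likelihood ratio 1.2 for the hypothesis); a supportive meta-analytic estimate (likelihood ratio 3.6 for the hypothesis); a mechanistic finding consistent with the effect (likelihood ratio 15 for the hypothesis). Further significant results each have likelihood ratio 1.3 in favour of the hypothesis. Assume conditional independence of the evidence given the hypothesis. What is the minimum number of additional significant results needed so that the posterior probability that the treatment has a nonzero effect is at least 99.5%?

Prior odds = 0.006/0.994 = 3/497.
Combined Bayes factor of the evidence already in hand = 1.2 × 3.6 × 15 = 64.8.
Odds after that evidence = (3/497) × 64.8 = 972/2485.
Target odds = 0.995/0.005 = 199.
Need 1.3ⁿ ≥ 199 ÷ (972/2485) = 494515/972.
1.3²³ ≈417.539 falls short of 494515/972 but 1.3²⁴ ≈542.801 reaches it, so n = 24.

24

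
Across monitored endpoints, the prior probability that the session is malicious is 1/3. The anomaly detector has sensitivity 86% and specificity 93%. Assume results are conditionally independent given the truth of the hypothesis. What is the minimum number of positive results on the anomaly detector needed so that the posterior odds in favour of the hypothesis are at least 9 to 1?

2

Prior odds = (1/3)/(2/3) = 0.5.
False-positive rate = 1 − 0.93 = 0.07; likelihood ratio of a positive = 0.86/0.07 = 86/7.
Target odds = 9.
Need 0.5 × (86/7)ⁿ ≥ 9, i.e. (86/7)ⁿ ≥ 18.
(86/7)¹ = 86/7 falls short of 18 but (86/7)² = 7396/49 reaches it, so n = 2.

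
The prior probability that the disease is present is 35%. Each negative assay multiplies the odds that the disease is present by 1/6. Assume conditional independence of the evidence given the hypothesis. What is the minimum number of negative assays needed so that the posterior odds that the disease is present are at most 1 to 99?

3

Prior odds = 0.35/0.65 = 7/13.
Likelihood ratio per negative assay = 1/6.
Target odds = 1/99.
Require (1/6)ⁿ ≤ 1/99 ÷ (7/13) = 13/693.
(1/6)² = 1/36 is still above 13/693 but (1/6)³ = 1/216 is at or below it, so n = 3.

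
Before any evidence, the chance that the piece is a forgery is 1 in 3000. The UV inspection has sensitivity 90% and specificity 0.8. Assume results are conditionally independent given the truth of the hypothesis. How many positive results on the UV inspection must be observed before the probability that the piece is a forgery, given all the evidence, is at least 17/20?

Prior odds: (1/3000) ÷ (2999/3000) = 1/2999.
False-positive rate = 1 − 0.8 = 0.2; likelihood ratio of a positive = 0.9/0.2 = 4.5.
Target posterior odds = 0.85/0.15 = 17/3.
Require 4.5ⁿ ≥ 17/3 ÷ (1/2999) = 50983/3.
4.5⁶ = 8303.765625 falls short of 50983/3 but 4.5⁷ = 4782969/128 reaches it, so n = 7.

7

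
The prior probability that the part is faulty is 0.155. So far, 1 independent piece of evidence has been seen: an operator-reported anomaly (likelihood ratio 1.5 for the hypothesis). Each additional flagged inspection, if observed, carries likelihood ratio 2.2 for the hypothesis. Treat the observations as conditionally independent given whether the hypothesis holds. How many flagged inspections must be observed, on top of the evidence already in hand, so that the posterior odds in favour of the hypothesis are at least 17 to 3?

Prior odds = 0.155/0.845 = 31/169.
Bayes factor of the evidence already in hand = 1.5.
Odds after that evidence = (31/169) × 1.5 = 93/338.
Target odds = 17/3.
Need 2.2ⁿ ≥ 17/3 ÷ (93/338) = 5746/279.
2.2³ = 10.648 falls short of 5746/279 but 2.2⁴ = 23.4256 reaches it, so n = 4.

4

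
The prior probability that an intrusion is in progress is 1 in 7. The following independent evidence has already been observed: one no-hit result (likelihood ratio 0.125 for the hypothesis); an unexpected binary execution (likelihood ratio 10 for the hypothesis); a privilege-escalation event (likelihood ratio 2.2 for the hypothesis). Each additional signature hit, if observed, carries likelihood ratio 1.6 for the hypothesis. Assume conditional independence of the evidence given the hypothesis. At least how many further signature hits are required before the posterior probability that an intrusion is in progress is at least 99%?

12

Prior odds = (1/7)/(6/7) = 1/6.
Combined Bayes factor of the evidence already in hand = 0.125 × 10 × 2.2 = 2.75.
Odds after that evidence = (1/6) × 2.75 = 11/24.
Target odds = 0.99/0.01 = 99.
Need 1.6ⁿ ≥ 99 ÷ (11/24) = 216.
1.6¹¹ ≈175.922 falls short of 216 but 1.6¹² ≈281.475 reaches it, so n = 12.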